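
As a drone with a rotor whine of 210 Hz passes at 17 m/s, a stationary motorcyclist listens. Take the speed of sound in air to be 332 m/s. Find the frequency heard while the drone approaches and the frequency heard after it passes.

Approaching: f₁ = f · v/(v − v_s) = 210 × 332/315 ≈ 221 Hz.
Receding: f₂ = f · v/(v + v_s) = 210 × 332/349 ≈ 200 Hz.

221 Hz approaching; 200 Hz receding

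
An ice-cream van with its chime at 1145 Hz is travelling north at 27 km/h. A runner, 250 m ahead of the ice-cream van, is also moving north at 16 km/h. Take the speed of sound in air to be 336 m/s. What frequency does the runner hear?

27 km/h = 7.5 m/s; 16 km/h = 4.444 m/s.
The runner is ahead, so the ice-cream van is moving toward it while the runner is moving away from the ice-cream van.
With source approaching and observer receding, f' = f · (v − v_o)/(v − v_s).
f' = 1145 × (336 − 4.444)/(336 − 7.5) = 1145 × 331.56/328.5 ≈ 1156 Hz.

1156 Hz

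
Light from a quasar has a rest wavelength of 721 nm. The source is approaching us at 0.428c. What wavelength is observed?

456.3 nm

Relativistic Doppler for wavelength: λ' = λ₀ · √((1 − β)/(1 + β)).
λ' = 721 × √(0.5720/1.4280) = 721 × 0.63290 ≈ 456.3 nm.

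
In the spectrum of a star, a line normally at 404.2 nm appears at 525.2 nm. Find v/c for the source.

λ'/λ₀ = 1.2994 > 1 (redshift), so the source is receding.
λ'/λ₀ = √((1 + β)/(1 − β)) for a receding source ⇒ β = (r² − 1)/(r² + 1) with r = λ'/λ₀.
β = (1.6883 − 1)/(1.6883 + 1) ≈ 0.256.

0.256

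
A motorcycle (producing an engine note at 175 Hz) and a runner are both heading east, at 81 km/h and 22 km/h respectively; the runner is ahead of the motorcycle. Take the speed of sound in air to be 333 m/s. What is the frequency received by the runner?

81 km/h = 22.5 m/s; 22 km/h = 6.111 m/s.
The runner is ahead, so the motorcycle is moving toward it while the runner is moving away from the motorcycle.
General Doppler shift: f' = f · (v − v_o)/(v − v_s).
f' = 175 × (333 − 6.111)/(333 − 22.5) = 175 × 326.89/310.5 ≈ 184 Hz.

184 Hz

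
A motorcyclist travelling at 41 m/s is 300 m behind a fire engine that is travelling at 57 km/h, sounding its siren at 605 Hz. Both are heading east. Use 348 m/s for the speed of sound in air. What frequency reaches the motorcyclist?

57 km/h = 15.83 m/s.
The motorcyclist is behind, so the fire engine is moving away from it while the motorcyclist is moving toward the fire engine.
With source receding and observer approaching, f' = f · (v + v_o)/(v + v_s).
f' = 605 × (348 + 41)/(348 + 15.83) = 605 × 389/363.83 ≈ 647 Hz.

647 Hz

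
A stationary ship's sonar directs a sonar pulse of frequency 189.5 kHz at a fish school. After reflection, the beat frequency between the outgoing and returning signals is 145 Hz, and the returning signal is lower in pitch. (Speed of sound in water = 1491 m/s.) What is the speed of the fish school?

Double Doppler shift off a moving reflector: f₂ = f₀ · (v + u)/(v − u) (u > 0 toward emitter).
Returning signal is lower, so f₂ = f₀ − Δf = 189500 − 145 = 189355 Hz.
Rearranging, u = v · (f₂ − f₀)/(f₂ + f₀) = 1491 × -145/378855 ≈ -0.57 m/s.
So the fish school is moving at 0.57 m/s away from the emitter.

0.57 m/s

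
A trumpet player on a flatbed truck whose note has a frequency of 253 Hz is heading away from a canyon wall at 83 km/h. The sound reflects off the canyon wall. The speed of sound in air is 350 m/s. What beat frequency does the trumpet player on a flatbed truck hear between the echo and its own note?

83 km/h = 23.06 m/s.
The canyon wall receives the sound from a moving source: f₁ = f₀ · v/(v + v_e) = 253 × 350/373.06 ≈ 237.4 Hz.
On the return leg the trumpet player on a flatbed truck is a moving observer: f₂ = f₁ · (v − v_e)/v = 237.4 × 326.94/350 ≈ 221.7 Hz.
Equivalently f₂ = f₀ · (v − v_e)/(v + v_e).
Beat against the emitted tone: |f₂ − f₀| = 2v_e·f₀/(v + v_e) = 2 × 23.06 × 253/373.06 ≈ 31.3 Hz.

31.3 Hz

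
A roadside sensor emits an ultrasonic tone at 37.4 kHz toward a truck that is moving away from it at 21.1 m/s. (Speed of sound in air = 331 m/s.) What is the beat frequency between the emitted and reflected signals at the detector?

The truck first receives the wave as a moving observer: f₁ = f₀ · (v − u)/v = 37.4 × (331 − 21.1)/331 ≈ 35.02 kHz.
On reflection it acts as a source moving away from the stationary detector: f₂ = f₁ · v/(v + u) = 35.02 × 331/352.1 ≈ 32.92 kHz.
Beat frequency (with f₀ = 37400 Hz): |f₂ − f₀| = 2u·f₀/(v + u) = 2 × 21.1 × 37400/352.1 ≈ 4482 Hz.

4482 Hz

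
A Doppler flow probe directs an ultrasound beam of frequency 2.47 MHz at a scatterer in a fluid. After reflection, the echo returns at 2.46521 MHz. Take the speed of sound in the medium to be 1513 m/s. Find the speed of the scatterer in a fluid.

Double Doppler shift off a moving reflector: f₂ = f₀ · (v + u)/(v − u) (u > 0 toward emitter).
Rearranging, u = v · (f₂ − f₀)/(f₂ + f₀) = 1513 × -0.00479/4.93521 ≈ -1.47 m/s.
So the scatterer in a fluid is moving at 1.47 m/s away from the emitter.

1.47 m/s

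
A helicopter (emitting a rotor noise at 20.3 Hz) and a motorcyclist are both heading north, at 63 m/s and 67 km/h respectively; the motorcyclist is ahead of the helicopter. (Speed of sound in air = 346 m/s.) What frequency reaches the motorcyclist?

23.5 Hz

67 km/h = 18.61 m/s.
The motorcyclist is ahead, so the helicopter is moving toward it while the motorcyclist is moving away from the helicopter.
General Doppler shift: f' = f · (v − v_o)/(v − v_s).
f' = 20.3 × (346 − 18.61)/(346 − 63) = 20.3 × 327.39/283 ≈ 23.5 Hz.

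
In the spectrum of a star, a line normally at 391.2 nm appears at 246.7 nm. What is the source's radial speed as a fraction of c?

0.431c

λ'/λ₀ = 0.6306 < 1 (blueshift), so the source is approaching.
λ'/λ₀ = √((1 − β)/(1 + β)) for an approaching source ⇒ β = (1 − r²)/(1 + r²) with r = λ'/λ₀.
β = (1 − 0.3977)/(1 + 0.3977) ≈ 0.431.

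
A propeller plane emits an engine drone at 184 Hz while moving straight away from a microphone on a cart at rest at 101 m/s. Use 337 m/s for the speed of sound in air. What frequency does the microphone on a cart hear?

142 Hz

Moving source, stationary observer: f' = f · v/(v + v_s) since the source is receding.
f' = 184 × 337/(337 + 101) = 184 × 337/438 ≈ 142 Hz.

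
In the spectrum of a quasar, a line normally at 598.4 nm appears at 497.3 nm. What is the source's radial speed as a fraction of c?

λ'/λ₀ = 0.8310 < 1 (blueshift), so the source is approaching.
λ'/λ₀ = √((1 − β)/(1 + β)) for an approaching source ⇒ β = (1 − r²)/(1 + r²) with r = λ'/λ₀.
β = (1 − 0.6906)/(1 + 0.6906) ≈ 0.183.

0.183c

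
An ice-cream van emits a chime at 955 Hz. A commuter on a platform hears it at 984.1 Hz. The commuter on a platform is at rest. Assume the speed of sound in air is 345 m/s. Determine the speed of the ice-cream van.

10.2 m/s

f' > f, so the ice-cream van is approaching.
f' = f · v/(v − v_s) ⇒ v_s = v · |1 − f/f'|.
v_s = 345 × |1 − 955/984.1| = 345 × 0.02957 ≈ 10.2 m/s.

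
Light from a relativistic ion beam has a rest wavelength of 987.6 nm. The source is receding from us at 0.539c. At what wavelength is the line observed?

1804.5 nm

Relativistic Doppler for wavelength: λ' = λ₀ · √((1 + β)/(1 − β)).
λ' = 987.6 × √(1.5390/0.4610) = 987.6 × 1.82713 ≈ 1804.5 nm.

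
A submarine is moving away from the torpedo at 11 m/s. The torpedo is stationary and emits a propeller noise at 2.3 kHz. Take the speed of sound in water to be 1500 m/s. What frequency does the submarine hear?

Moving observer, stationary source: f' = f · (v − v_o)/v.
f' = 2.3 × (1500 − 11)/1500 = 2.3 × 1489/1500 ≈ 2.28 kHz.

2.28 kHz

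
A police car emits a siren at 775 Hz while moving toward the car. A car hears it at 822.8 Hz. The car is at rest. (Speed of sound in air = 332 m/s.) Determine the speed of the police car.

f' = f · v/(v − v_s) ⇒ v_s = v · |1 − f/f'|.
v_s = 332 × |1 − 775/822.8| = 332 × 0.05809 ≈ 19.3 m/s.

19.3 m/s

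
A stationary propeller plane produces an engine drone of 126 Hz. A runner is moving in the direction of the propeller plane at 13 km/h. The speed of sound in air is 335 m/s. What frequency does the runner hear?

127 Hz

13 km/h = 3.611 m/s.
Moving observer, stationary source: f' = f · (v + v_o)/v.
f' = 126 × (335 + 3.611)/335 = 126 × 338.61/335 ≈ 127 Hz.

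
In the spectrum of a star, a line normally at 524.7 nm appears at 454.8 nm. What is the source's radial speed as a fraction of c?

0.142c

λ'/λ₀ = 0.8668 < 1 (blueshift), so the source is approaching.
λ'/λ₀ = √((1 − β)/(1 + β)) for an approaching source ⇒ β = (1 − r²)/(1 + r²) with r = λ'/λ₀.
β = (1 − 0.7513)/(1 + 0.7513) ≈ 0.142.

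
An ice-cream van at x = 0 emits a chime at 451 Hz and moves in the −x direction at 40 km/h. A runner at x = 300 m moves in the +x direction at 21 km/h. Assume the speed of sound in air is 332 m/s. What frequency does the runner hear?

40 km/h = 11.11 m/s; 21 km/h = 5.833 m/s.
The observer lies on the +x side, so the source is heading away from the observer and the observer is heading away from the source.
General Doppler shift: f' = f · (v − v_o)/(v + v_s).
f' = 451 × (332 − 5.833)/(332 + 11.11) = 451 × 326.17/343.11 ≈ 429 Hz.

429 Hz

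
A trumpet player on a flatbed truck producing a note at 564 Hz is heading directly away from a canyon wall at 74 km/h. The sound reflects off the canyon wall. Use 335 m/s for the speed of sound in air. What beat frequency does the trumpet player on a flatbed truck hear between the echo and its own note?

74 km/h = 20.56 m/s.
The canyon wall receives the sound from a moving source: f₁ = f₀ · v/(v + v_e) = 564 × 335/355.56 ≈ 531.4 Hz.
On the return leg the trumpet player on a flatbed truck is a moving observer: f₂ = f₁ · (v − v_e)/v = 531.4 × 314.44/335 ≈ 498.8 Hz.
Beat against the emitted tone: |f₂ − f₀| = 2v_e·f₀/(v + v_e) = 2 × 20.56 × 564/355.56 ≈ 65 Hz.

65 Hz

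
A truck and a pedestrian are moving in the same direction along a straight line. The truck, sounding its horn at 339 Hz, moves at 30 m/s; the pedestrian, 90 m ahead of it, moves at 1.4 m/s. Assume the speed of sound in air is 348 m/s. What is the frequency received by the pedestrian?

The pedestrian is ahead, so the truck is moving toward it while the pedestrian is moving away from the truck.
With source approaching and observer receding, f' = f · (v − v_o)/(v − v_s).
f' = 339 × (348 − 1.4)/(348 − 30) = 339 × 346.6/318 ≈ 369 Hz.

369 Hz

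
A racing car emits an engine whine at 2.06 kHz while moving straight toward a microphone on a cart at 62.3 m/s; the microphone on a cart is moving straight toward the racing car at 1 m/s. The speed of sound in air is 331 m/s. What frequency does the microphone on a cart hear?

With source approaching and observer approaching, f' = f · (v + v_o)/(v − v_s).
f' = 2.06 × (331 + 1)/(331 − 62.3) = 2.06 × 332/268.7 ≈ 2.55 kHz.

2.55 kHz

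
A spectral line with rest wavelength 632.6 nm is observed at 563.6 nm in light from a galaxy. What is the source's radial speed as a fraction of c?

0.115c

λ'/λ₀ = 0.8909 < 1 (blueshift), so the source is approaching.
λ'/λ₀ = √((1 − β)/(1 + β)) for an approaching source ⇒ β = (1 − r²)/(1 + r²) with r = λ'/λ₀.
β = (1 − 0.7937)/(1 + 0.7937) ≈ 0.115.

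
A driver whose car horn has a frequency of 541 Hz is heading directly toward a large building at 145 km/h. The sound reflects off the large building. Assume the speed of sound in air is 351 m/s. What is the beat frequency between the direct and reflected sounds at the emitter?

140 Hz

145 km/h = 40.28 m/s.
The large building receives the sound from a moving source: f₁ = f₀ · v/(v − v_e) = 541 × 351/310.72 ≈ 611.1 Hz.
On the return leg the driver is a moving observer: f₂ = f₁ · (v + v_e)/v = 611.1 × 391.28/351 ≈ 681.3 Hz.
Equivalently f₂ = f₀ · (v + v_e)/(v − v_e).
Beat against the emitted tone: |f₂ − f₀| = 2v_e·f₀/(v − v_e) = 2 × 40.28 × 541/310.72 ≈ 140 Hz.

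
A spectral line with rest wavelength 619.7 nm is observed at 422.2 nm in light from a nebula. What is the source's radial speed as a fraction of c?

λ'/λ₀ = 0.6813 < 1 (blueshift), so the source is approaching.
λ'/λ₀ = √((1 − β)/(1 + β)) for an approaching source ⇒ β = (1 − r²)/(1 + r²) with r = λ'/λ₀.
β = (1 − 0.4642)/(1 + 0.4642) ≈ 0.366.

0.366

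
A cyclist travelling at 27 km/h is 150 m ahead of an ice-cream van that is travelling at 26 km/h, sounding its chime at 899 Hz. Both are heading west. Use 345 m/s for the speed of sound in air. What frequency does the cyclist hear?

898 Hz

26 km/h = 7.222 m/s; 27 km/h = 7.5 m/s.
The cyclist is ahead, so the ice-cream van is moving toward it while the cyclist is moving away from the ice-cream van.
With source approaching and observer receding, f' = f · (v − v_o)/(v − v_s).
f' = 899 × (345 − 7.5)/(345 − 7.222) = 899 × 337.5/337.78 ≈ 898 Hz.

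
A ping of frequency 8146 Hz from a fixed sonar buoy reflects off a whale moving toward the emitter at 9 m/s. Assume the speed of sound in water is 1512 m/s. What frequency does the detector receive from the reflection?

At the whale (a moving observer), f₁ = f₀ · (v + u)/v = 8146 × 1521/1512 ≈ 8194 Hz.
On reflection it acts as a source moving toward the stationary detector: f₂ = f₁ · v/(v − u) = 8194 × 1512/1503 ≈ 8244 Hz.
Equivalently f₂ = f₀ · (v + u)/(v − u).

8244 Hz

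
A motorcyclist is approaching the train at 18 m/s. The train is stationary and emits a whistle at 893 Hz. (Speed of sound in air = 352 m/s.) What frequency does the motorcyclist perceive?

939 Hz

Only the observer moves, toward the source, so f' = f · (v + v_o)/v.
f' = 893 × (352 + 18)/352 = 893 × 370/352 ≈ 939 Hz.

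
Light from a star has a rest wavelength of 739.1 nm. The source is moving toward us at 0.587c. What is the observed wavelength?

Relativistic Doppler for wavelength: λ' = λ₀ · √((1 − β)/(1 + β)).
λ' = 739.1 × √(0.4130/1.5870) = 739.1 × 0.51014 ≈ 377.0 nm.

377.0 nm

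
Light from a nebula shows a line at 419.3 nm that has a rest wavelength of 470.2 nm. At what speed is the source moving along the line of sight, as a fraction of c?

λ'/λ₀ = 0.8917 < 1 (blueshift), so the source is approaching.
λ'/λ₀ = √((1 − β)/(1 + β)) for an approaching source ⇒ β = (1 − r²)/(1 + r²) with r = λ'/λ₀.
β = (1 − 0.7952)/(1 + 0.7952) ≈ 0.114.

0.114c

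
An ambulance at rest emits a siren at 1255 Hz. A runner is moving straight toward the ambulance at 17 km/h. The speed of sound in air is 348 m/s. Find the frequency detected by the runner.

17 km/h = 4.722 m/s.
Moving observer, stationary source: f' = f · (v + v_o)/v.
f' = 1255 × (348 + 4.722)/348 = 1255 × 352.72/348 ≈ 1272 Hz.

1272 Hz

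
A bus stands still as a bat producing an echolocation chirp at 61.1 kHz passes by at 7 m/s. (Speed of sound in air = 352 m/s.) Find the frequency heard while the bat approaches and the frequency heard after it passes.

62.3 kHz approaching; 59.9 kHz receding

Approaching: f₁ = f · v/(v − v_s) = 61.1 × 352/345 ≈ 62.3 kHz.
Receding: f₂ = f · v/(v + v_s) = 61.1 × 352/359 ≈ 59.9 kHz.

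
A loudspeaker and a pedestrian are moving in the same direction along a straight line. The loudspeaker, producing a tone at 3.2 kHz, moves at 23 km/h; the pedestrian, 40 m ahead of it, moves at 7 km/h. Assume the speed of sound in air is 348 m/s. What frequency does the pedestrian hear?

3.24 kHz

23 km/h = 6.389 m/s; 7 km/h = 1.944 m/s.
The pedestrian is ahead, so the loudspeaker is moving toward it while the pedestrian is moving away from the loudspeaker.
With source approaching and observer receding, f' = f · (v − v_o)/(v − v_s).
f' = 3.2 × (348 − 1.944)/(348 − 6.389) = 3.2 × 346.06/341.61 ≈ 3.24 kHz.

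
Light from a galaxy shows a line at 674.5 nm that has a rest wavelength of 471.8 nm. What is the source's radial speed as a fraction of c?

λ'/λ₀ = 1.4296 > 1 (redshift), so the source is receding.
λ'/λ₀ = √((1 + β)/(1 − β)) for a receding source ⇒ β = (r² − 1)/(r² + 1) with r = λ'/λ₀.
β = (2.0438 − 1)/(2.0438 + 1) ≈ 0.343.

0.343c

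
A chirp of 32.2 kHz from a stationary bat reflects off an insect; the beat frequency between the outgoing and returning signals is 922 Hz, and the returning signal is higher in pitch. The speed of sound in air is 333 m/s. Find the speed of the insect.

Double Doppler shift off a moving reflector: f₂ = f₀ · (v + u)/(v − u) (u > 0 toward emitter).
Returning signal is higher, so f₂ = f₀ + Δf = 32200 + 922 = 33122 Hz.
Rearranging, u = v · (f₂ − f₀)/(f₂ + f₀) = 333 × 922/65322 ≈ 4.7 m/s.
So the insect is moving at 4.7 m/s toward the emitter.

4.7 m/s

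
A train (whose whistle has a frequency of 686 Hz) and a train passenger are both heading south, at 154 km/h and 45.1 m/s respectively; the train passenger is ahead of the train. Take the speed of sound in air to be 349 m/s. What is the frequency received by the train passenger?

154 km/h = 42.78 m/s.
The train passenger is ahead, so the train is moving toward it while the train passenger is moving away from the train.
General Doppler shift: f' = f · (v − v_o)/(v − v_s).
f' = 686 × (349 − 45.1)/(349 − 42.78) = 686 × 303.9/306.22 ≈ 681 Hz.

681 Hz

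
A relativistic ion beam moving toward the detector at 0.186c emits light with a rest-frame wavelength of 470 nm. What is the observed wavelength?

389.4 nm

Relativistic Doppler for wavelength: λ' = λ₀ · √((1 − β)/(1 + β)).
λ' = 470 × √(0.8140/1.1860) = 470 × 0.82846 ≈ 389.4 nm.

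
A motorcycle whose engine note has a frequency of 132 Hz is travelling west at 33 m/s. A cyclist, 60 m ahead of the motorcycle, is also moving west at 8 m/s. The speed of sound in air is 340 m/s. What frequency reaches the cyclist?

143 Hz

The cyclist is ahead, so the motorcycle is moving toward it while the cyclist is moving away from the motorcycle.
With source approaching and observer receding, f' = f · (v − v_o)/(v − v_s).
f' = 132 × (340 − 8)/(340 − 33) = 132 × 332/307 ≈ 143 Hz.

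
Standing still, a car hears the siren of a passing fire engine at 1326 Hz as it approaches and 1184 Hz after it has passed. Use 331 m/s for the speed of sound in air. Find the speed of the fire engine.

18.7 m/s

f₁/f₂ = (v + v_s)/(v − v_s), so v_s = v · (f₁ − f₂)/(f₁ + f₂).
v_s = 331 × (1326 − 1184)/(1326 + 1184) = 331 × 142/2510 ≈ 18.7 m/s.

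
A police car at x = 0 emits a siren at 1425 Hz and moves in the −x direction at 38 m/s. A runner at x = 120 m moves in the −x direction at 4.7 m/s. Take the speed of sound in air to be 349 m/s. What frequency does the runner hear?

1302 Hz

The observer lies on the +x side, so the source is heading away from the observer and the observer is heading toward the source.
General Doppler shift: f' = f · (v + v_o)/(v + v_s).
f' = 1425 × (349 + 4.7)/(349 + 38) = 1425 × 353.7/387 ≈ 1302 Hz.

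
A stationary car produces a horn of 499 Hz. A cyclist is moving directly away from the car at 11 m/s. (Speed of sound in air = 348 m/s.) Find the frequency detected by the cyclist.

483 Hz

Only the observer moves, away from the source, so f' = f · (v − v_o)/v.
f' = 499 × (348 − 11)/348 = 499 × 337/348 ≈ 483 Hz.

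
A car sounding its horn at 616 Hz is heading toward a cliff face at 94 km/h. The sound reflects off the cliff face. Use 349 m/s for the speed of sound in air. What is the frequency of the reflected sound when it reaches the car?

716 Hz

94 km/h = 26.11 m/s.
The cliff face receives the sound from a moving source: f₁ = f₀ · v/(v − v_e) = 616 × 349/322.89 ≈ 666 Hz.
On the return leg the car is a moving observer: f₂ = f₁ · (v + v_e)/v = 666 × 375.11/349 ≈ 716 Hz.
Equivalently f₂ = f₀ · (v + v_e)/(v − v_e).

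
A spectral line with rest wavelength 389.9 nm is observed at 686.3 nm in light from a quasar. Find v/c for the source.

λ'/λ₀ = 1.7602 > 1 (redshift), so the source is receding.
λ'/λ₀ = √((1 + β)/(1 − β)) for a receding source ⇒ β = (r² − 1)/(r² + 1) with r = λ'/λ₀.
β = (3.0983 − 1)/(3.0983 + 1) ≈ 0.512.

0.512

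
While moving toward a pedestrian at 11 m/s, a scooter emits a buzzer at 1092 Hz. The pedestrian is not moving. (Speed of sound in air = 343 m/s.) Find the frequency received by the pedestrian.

1128 Hz

Only the source moves, toward the listener, so f' = f · v/(v − v_s).
f' = 1092 × 343/(343 − 11) = 1092 × 343/332 ≈ 1128 Hz.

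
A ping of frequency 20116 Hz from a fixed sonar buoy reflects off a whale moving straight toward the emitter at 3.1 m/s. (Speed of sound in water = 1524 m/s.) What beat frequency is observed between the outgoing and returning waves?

At the whale (a moving observer), f₁ = f₀ · (v + u)/v = 20116 × 1527.1/1524 ≈ 20156.9 Hz.
The reflection then acts as a moving source: f₂ = f₁ · v/(v − u) ≈ 20198.0 Hz.
Equivalently f₂ = f₀ · (v + u)/(v − u).
Beat frequency: |f₂ − f₀| = 2u·f₀/(v − u) = 2 × 3.1 × 20116/1520.9 ≈ 82 Hz.

82 Hz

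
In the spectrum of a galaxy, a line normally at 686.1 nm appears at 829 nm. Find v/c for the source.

0.187c

λ'/λ₀ = 1.2083 > 1 (redshift), so the source is receding.
λ'/λ₀ = √((1 + β)/(1 − β)) for a receding source ⇒ β = (r² − 1)/(r² + 1) with r = λ'/λ₀.
β = (1.4599 − 1)/(1.4599 + 1) ≈ 0.187.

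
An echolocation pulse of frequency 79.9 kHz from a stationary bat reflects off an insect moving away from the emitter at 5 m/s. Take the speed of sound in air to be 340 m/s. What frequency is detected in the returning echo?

At the insect (a moving observer), f₁ = f₀ · (v − u)/v = 79.9 × 335/340 ≈ 78.7 kHz.
The reflection then acts as a moving source: f₂ = f₁ · v/(v + u) ≈ 77.6 kHz.

77.6 kHz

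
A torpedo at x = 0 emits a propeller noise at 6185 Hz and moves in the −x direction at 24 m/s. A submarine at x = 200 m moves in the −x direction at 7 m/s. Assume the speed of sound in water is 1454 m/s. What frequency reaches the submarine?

6114 Hz

The observer lies on the +x side, so the source is heading away from the observer and the observer is heading toward the source.
With source receding and observer approaching, f' = f · (v + v_o)/(v + v_s).
f' = 6185 × (1454 + 7)/(1454 + 24) = 6185 × 1461/1478 ≈ 6114 Hz.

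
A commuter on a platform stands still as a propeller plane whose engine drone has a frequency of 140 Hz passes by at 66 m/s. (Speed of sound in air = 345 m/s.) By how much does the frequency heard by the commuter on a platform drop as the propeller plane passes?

Approaching: f₁ = f · v/(v − v_s) = 140 × 345/279 ≈ 173.1 Hz.
Receding: f₂ = f · v/(v + v_s) = 140 × 345/411 ≈ 117.5 Hz.
Drop: f₁ − f₂ = 2f·v·v_s/(v² − v_s²) = 2 × 140 × 345 × 66/(345² − 66²) ≈ 55.6 Hz.

55.6 Hz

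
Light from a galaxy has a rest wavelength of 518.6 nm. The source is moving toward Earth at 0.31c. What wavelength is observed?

376.4 nm

Relativistic Doppler for wavelength: λ' = λ₀ · √((1 − β)/(1 + β)).
λ' = 518.6 × √(0.6900/1.3100) = 518.6 × 0.72575 ≈ 376.4 nm.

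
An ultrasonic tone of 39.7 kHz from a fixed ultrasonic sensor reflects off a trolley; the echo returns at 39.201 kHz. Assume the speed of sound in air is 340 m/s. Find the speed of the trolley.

Double Doppler shift off a moving reflector: f₂ = f₀ · (v + u)/(v − u) (u > 0 toward emitter).
Rearranging, u = v · (f₂ − f₀)/(f₂ + f₀) = 340 × -0.499/78.901 ≈ -2.15 m/s.
So the trolley is moving at 2.15 m/s away from the emitter.

2.15 m/s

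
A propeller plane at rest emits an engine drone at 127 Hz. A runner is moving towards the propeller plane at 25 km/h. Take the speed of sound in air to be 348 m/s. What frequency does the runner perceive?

25 km/h = 6.944 m/s.
Moving observer, stationary source: f' = f · (v + v_o)/v.
f' = 127 × (348 + 6.944)/348 = 127 × 354.94/348 ≈ 130 Hz.

130 Hz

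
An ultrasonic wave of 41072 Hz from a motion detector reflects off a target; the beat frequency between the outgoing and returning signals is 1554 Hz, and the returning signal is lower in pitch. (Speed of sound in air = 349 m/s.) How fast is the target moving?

Double Doppler shift off a moving reflector: f₂ = f₀ · (v + u)/(v − u) (u > 0 toward emitter).
Returning signal is lower, so f₂ = f₀ − Δf = 41072 − 1554 = 39518 Hz.
Rearranging, u = v · (f₂ − f₀)/(f₂ + f₀) = 349 × -1554/80590 ≈ -6.7 m/s.
So the target is moving at 6.7 m/s away from the emitter.

6.7 m/s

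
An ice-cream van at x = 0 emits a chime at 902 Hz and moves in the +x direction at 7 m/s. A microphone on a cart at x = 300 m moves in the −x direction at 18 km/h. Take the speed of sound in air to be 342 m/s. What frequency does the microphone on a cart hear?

934 Hz

18 km/h = 5 m/s.
The observer lies on the +x side, so the source is heading toward the observer and the observer is heading toward the source.
With source approaching and observer approaching, f' = f · (v + v_o)/(v − v_s).
f' = 902 × (342 + 5)/(342 − 7) = 902 × 347/335 ≈ 934 Hz.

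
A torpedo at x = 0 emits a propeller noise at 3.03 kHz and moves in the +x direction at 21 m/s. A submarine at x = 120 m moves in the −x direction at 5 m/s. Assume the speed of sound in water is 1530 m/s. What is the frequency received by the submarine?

The observer lies on the +x side, so the source is heading toward the observer and the observer is heading toward the source.
With source approaching and observer approaching, f' = f · (v + v_o)/(v − v_s).
f' = 3.03 × (1530 + 5)/(1530 − 21) = 3.03 × 1535/1509 ≈ 3.08 kHz.

3.08 kHz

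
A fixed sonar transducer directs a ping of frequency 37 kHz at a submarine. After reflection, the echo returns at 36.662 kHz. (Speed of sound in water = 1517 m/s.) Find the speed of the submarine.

Double Doppler shift off a moving reflector: f₂ = f₀ · (v + u)/(v − u) (u > 0 toward emitter).
Rearranging, u = v · (f₂ − f₀)/(f₂ + f₀) = 1517 × -0.338/73.662 ≈ -7.0 m/s.
So the submarine is moving at 7.0 m/s away from the emitter.

7.0 m/s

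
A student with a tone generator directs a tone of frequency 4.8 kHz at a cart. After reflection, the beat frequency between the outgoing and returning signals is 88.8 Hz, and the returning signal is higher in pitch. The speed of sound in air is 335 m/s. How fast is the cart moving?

3.1 m/s

Double Doppler shift off a moving reflector: f₂ = f₀ · (v + u)/(v − u) (u > 0 toward emitter).
Returning signal is higher, so f₂ = f₀ + Δf = 4800 + 88.8 = 4888.8 Hz.
Rearranging, u = v · (f₂ − f₀)/(f₂ + f₀) = 335 × 88.8/9688.8 ≈ 3.1 m/s.
So the cart is moving at 3.1 m/s toward the emitter.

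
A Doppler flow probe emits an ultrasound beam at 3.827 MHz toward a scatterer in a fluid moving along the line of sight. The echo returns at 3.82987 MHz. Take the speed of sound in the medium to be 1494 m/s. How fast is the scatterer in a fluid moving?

Double Doppler shift off a moving reflector: f₂ = f₀ · (v + u)/(v − u) (u > 0 toward emitter).
Rearranging, u = v · (f₂ − f₀)/(f₂ + f₀) = 1494 × 0.00287/7.65687 ≈ 0.56 m/s.
So the scatterer in a fluid is moving at 0.56 m/s toward the emitter.

0.56 m/s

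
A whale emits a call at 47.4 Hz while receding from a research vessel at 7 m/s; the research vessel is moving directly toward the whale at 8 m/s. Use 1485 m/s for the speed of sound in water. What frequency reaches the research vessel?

47.4 Hz

Both move, so f' = f · (v + v_o)/(v + v_s).
f' = 47.4 × (1485 + 8)/(1485 + 7) = 47.4 × 1493/1492 ≈ 47.4 Hz.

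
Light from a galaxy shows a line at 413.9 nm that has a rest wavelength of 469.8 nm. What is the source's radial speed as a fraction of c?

0.126c

λ'/λ₀ = 0.8810 < 1 (blueshift), so the source is approaching.
λ'/λ₀ = √((1 − β)/(1 + β)) for an approaching source ⇒ β = (1 − r²)/(1 + r²) with r = λ'/λ₀.
β = (1 − 0.7762)/(1 + 0.7762) ≈ 0.126.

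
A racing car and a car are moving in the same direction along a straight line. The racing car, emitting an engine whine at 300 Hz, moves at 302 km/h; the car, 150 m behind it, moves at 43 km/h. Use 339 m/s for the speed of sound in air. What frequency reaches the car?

249 Hz

302 km/h = 83.89 m/s; 43 km/h = 11.94 m/s.
The car is behind, so the racing car is moving away from it while the car is moving toward the racing car.
With source receding and observer approaching, f' = f · (v + v_o)/(v + v_s).
f' = 300 × (339 + 11.94)/(339 + 83.89) = 300 × 350.94/422.89 ≈ 249 Hz.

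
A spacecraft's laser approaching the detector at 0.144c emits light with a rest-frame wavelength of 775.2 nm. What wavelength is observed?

Relativistic Doppler for wavelength: λ' = λ₀ · √((1 − β)/(1 + β)).
λ' = 775.2 × √(0.8560/1.1440) = 775.2 × 0.86502 ≈ 670.6 nm.

670.6 nm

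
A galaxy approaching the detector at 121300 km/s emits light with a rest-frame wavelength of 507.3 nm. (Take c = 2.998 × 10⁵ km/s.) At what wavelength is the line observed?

β = v/c = 121300/299800 = 0.4046.
Relativistic Doppler for wavelength: λ' = λ₀ · √((1 − β)/(1 + β)).
λ' = 507.3 × √(0.5954/1.4046) = 507.3 × 0.65107 ≈ 330.3 nm.

330.3 nm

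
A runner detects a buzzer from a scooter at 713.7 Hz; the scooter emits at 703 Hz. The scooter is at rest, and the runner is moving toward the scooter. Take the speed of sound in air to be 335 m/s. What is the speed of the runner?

f' = f · (v + v_o)/v ⇒ v_o = v · |f'/f − 1|.
v_o = 335 × |713.7/703 − 1| = 335 × 0.01522 ≈ 5.1 m/s.

5.1 m/s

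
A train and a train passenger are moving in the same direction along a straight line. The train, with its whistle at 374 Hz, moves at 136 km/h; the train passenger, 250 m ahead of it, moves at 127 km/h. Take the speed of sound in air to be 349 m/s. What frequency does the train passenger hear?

136 km/h = 37.78 m/s; 127 km/h = 35.28 m/s.
The train passenger is ahead, so the train is moving toward it while the train passenger is moving away from the train.
With source approaching and observer receding, f' = f · (v − v_o)/(v − v_s).
f' = 374 × (349 − 35.28)/(349 − 37.78) = 374 × 313.72/311.22 ≈ 377 Hz.

377 Hz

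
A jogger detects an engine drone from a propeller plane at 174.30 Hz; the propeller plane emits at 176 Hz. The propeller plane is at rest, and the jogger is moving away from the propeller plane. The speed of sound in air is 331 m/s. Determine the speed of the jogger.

3.2 m/s

f' = f · (v − v_o)/v ⇒ v_o = v · |f'/f − 1|.
v_o = 331 × |174.30/176 − 1| = 331 × 0.009659 ≈ 3.2 m/s.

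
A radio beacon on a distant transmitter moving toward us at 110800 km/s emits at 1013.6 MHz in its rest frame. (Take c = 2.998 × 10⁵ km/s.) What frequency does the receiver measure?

1494.0 MHz

β = v/c = 110800/299800 = 0.3696.
Relativistic Doppler for frequency: f' = f₀ · √((1 + β)/(1 − β)).
f' = 1013.6 × √(1.3696/0.6304) = 1013.6 × 1.47394 ≈ 1494.0 MHz.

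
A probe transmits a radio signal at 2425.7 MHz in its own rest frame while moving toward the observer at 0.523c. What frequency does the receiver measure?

Relativistic Doppler for frequency: f' = f₀ · √((1 + β)/(1 − β)).
f' = 2425.7 × √(1.5230/0.4770) = 2425.7 × 1.78686 ≈ 4334.4 MHz.

4334.4 MHz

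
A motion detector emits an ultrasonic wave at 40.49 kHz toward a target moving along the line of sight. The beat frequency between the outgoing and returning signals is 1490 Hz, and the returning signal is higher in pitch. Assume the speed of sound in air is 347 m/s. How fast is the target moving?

Double Doppler shift off a moving reflector: f₂ = f₀ · (v + u)/(v − u) (u > 0 toward emitter).
Returning signal is higher, so f₂ = f₀ + Δf = 40490 + 1490 = 41980 Hz.
Rearranging, u = v · (f₂ − f₀)/(f₂ + f₀) = 347 × 1490/82470 ≈ 6.3 m/s.
So the target is moving at 6.3 m/s toward the emitter.

6.3 m/s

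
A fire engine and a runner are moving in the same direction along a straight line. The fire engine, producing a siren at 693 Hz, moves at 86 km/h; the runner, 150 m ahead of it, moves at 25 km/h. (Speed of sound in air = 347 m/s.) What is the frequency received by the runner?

729 Hz

86 km/h = 23.89 m/s; 25 km/h = 6.944 m/s.
The runner is ahead, so the fire engine is moving toward it while the runner is moving away from the fire engine.
Both move, so f' = f · (v − v_o)/(v − v_s).
f' = 693 × (347 − 6.944)/(347 − 23.89) = 693 × 340.06/323.11 ≈ 729 Hz.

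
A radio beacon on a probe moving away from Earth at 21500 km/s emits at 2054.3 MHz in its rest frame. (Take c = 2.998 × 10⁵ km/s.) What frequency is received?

β = v/c = 21500/299800 = 0.0717.
Relativistic Doppler for frequency: f' = f₀ · √((1 − β)/(1 + β)).
f' = 2054.3 × √(0.9283/1.0717) = 2054.3 × 0.93068 ≈ 1911.9 MHz.

1911.9 MHz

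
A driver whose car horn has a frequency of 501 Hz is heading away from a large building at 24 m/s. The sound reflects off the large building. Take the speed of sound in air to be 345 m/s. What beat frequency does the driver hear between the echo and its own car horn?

The large building receives the sound from a moving source: f₁ = f₀ · v/(v + v_e) = 501 × 345/369 ≈ 468.4 Hz.
On the return leg the driver is a moving observer: f₂ = f₁ · (v − v_e)/v = 468.4 × 321/345 ≈ 435.8 Hz.
Equivalently f₂ = f₀ · (v − v_e)/(v + v_e).
Beat against the emitted tone: |f₂ − f₀| = 2v_e·f₀/(v + v_e) = 2 × 24 × 501/369 ≈ 65 Hz.

65 Hz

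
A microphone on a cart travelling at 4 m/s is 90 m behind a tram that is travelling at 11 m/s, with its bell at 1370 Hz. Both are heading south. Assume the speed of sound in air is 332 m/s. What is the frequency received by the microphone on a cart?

The microphone on a cart is behind, so the tram is moving away from it while the microphone on a cart is moving toward the tram.
Both move, so f' = f · (v + v_o)/(v + v_s).
f' = 1370 × (332 + 4)/(332 + 11) = 1370 × 336/343 ≈ 1342 Hz.

1342 Hz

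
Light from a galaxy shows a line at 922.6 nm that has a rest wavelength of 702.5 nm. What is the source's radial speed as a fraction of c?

0.266

λ'/λ₀ = 1.3133 > 1 (redshift), so the source is receding.
λ'/λ₀ = √((1 + β)/(1 − β)) for a receding source ⇒ β = (r² − 1)/(r² + 1) with r = λ'/λ₀.
β = (1.7248 − 1)/(1.7248 + 1) ≈ 0.266.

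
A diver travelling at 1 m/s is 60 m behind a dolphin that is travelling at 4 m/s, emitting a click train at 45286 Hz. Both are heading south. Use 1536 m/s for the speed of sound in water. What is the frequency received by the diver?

45198 Hz

The diver is behind, so the dolphin is moving away from it while the diver is moving toward the dolphin.
With source receding and observer approaching, f' = f · (v + v_o)/(v + v_s).
f' = 45286 × (1536 + 1)/(1536 + 4) = 45286 × 1537/1540 ≈ 45198 Hz.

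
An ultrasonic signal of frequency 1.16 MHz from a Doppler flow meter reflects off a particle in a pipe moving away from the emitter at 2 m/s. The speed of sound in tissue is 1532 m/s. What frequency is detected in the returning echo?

The particle in a pipe first receives the wave as a moving observer: f₁ = f₀ · (v − u)/v = 1.16 × (1532 − 2)/1532 ≈ 1.1585 MHz.
On reflection it acts as a source moving away from the stationary detector: f₂ = f₁ · v/(v + u) = 1.1585 × 1532/1534 ≈ 1.1570 MHz.
Equivalently f₂ = f₀ · (v − u)/(v + u).

1.1570 MHz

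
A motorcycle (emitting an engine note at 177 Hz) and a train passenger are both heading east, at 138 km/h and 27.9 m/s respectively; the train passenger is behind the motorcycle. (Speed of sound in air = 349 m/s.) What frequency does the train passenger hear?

172 Hz

138 km/h = 38.33 m/s.
The train passenger is behind, so the motorcycle is moving away from it while the train passenger is moving toward the motorcycle.
With source receding and observer approaching, f' = f · (v + v_o)/(v + v_s).
f' = 177 × (349 + 27.9)/(349 + 38.33) = 177 × 376.9/387.33 ≈ 172 Hz.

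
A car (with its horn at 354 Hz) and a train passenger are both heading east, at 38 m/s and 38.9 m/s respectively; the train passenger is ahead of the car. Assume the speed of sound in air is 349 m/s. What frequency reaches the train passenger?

353 Hz

The train passenger is ahead, so the car is moving toward it while the train passenger is moving away from the car.
General Doppler shift: f' = f · (v − v_o)/(v − v_s).
f' = 354 × (349 − 38.9)/(349 − 38) = 354 × 310.1/311 ≈ 353 Hz.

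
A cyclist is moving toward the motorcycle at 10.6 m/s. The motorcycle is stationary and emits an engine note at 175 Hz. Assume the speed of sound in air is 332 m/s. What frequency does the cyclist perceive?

181 Hz

Moving observer, stationary source: f' = f · (v + v_o)/v.
f' = 175 × (332 + 10.6)/332 = 175 × 342.6/332 ≈ 181 Hz.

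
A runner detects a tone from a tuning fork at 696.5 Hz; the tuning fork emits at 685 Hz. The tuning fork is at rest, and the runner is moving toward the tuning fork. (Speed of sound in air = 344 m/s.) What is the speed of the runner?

5.8 m/s

f' = f · (v + v_o)/v ⇒ v_o = v · |f'/f − 1|.
v_o = 344 × |696.5/685 − 1| = 344 × 0.01679 ≈ 5.8 m/s.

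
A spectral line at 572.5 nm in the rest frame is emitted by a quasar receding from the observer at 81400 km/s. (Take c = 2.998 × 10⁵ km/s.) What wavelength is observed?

756.4 nm

β = v/c = 81400/299800 = 0.2715.
Relativistic Doppler for wavelength: λ' = λ₀ · √((1 + β)/(1 − β)).
λ' = 572.5 × √(1.2715/0.7285) = 572.5 × 1.32114 ≈ 756.4 nm.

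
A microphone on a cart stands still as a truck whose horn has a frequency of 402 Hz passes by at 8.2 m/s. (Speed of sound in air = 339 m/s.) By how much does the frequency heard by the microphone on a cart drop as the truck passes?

Approaching: f₁ = f · v/(v − v_s) = 402 × 339/330.8 ≈ 412.0 Hz.
Receding: f₂ = f · v/(v + v_s) = 402 × 339/347.2 ≈ 392.5 Hz.
Drop: f₁ − f₂ = 2f·v·v_s/(v² − v_s²) = 2 × 402 × 339 × 8.2/(339² − 8.2²) ≈ 19.5 Hz.

19.5 Hz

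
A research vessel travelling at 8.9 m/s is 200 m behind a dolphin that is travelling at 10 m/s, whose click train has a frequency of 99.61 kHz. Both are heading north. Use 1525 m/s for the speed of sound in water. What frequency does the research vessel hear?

99.5 kHz

The research vessel is behind, so the dolphin is moving away from it while the research vessel is moving toward the dolphin.
Both move, so f' = f · (v + v_o)/(v + v_s).
f' = 99.61 × (1525 + 8.9)/(1525 + 10) = 99.61 × 1533.9/1535 ≈ 99.5 kHz.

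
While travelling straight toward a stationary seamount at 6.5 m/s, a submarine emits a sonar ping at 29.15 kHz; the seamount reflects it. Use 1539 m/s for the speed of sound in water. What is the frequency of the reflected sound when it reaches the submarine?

29.4 kHz

The seamount receives the sound from a moving source: f₁ = f₀ · v/(v − v_e) = 29.15 × 1539/1532.5 ≈ 29.3 kHz.
On the return leg the submarine is a moving observer: f₂ = f₁ · (v + v_e)/v = 29.3 × 1545.5/1539 ≈ 29.4 kHz.
Equivalently f₂ = f₀ · (v + v_e)/(v − v_e).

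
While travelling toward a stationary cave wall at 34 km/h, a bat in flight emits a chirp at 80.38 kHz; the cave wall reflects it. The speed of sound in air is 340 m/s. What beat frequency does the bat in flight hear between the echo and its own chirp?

4593 Hz

34 km/h = 9.444 m/s.
The cave wall receives the sound from a moving source: f₁ = f₀ · v/(v − v_e) = 80.38 × 340/330.56 ≈ 82.68 kHz.
On the return leg the bat in flight is a moving observer: f₂ = f₁ · (v + v_e)/v = 82.68 × 349.44/340 ≈ 84.97 kHz.
Beat against the emitted tone (with f₀ = 80380 Hz): |f₂ − f₀| = 2v_e·f₀/(v − v_e) = 2 × 9.444 × 80380/330.56 ≈ 4593 Hz.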